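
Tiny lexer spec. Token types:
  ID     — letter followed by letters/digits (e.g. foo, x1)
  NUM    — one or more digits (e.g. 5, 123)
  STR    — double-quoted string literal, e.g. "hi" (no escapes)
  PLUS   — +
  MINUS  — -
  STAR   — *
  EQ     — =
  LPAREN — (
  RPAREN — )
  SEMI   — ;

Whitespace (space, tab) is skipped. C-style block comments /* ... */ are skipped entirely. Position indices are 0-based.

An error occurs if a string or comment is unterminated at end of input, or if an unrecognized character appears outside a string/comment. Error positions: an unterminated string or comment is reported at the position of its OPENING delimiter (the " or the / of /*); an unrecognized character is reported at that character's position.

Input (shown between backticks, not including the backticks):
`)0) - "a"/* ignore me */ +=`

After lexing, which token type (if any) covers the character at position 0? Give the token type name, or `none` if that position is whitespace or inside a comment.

pos=0: emit RPAREN ')'
pos=1: emit NUM '0' (now at pos=2)
pos=2: emit RPAREN ')'
pos=4: emit MINUS '-'
pos=6: enter STRING mode
pos=6: emit STR "a" (now at pos=9)
pos=9: enter COMMENT mode (saw '/*')
exit COMMENT mode (now at pos=24)
pos=25: emit PLUS '+'
pos=26: emit EQ '='
DONE. 7 tokens: [RPAREN, NUM, RPAREN, MINUS, STR, PLUS, EQ]
Position 0: char is ')' -> RPAREN

Answer: RPAREN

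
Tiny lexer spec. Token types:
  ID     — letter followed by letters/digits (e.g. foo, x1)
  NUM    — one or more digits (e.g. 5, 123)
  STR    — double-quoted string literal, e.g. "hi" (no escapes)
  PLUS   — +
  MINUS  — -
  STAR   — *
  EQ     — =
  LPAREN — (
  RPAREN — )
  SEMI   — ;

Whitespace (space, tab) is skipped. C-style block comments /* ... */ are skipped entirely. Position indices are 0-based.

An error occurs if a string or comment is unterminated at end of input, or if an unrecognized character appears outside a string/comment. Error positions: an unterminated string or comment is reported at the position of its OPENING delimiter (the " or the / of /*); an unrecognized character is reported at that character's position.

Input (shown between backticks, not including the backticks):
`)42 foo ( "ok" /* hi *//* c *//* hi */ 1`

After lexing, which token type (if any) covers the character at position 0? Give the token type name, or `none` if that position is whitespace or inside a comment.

pos=0: emit RPAREN ')'
pos=1: emit NUM '42' (now at pos=3)
pos=4: emit ID 'foo' (now at pos=7)
pos=8: emit LPAREN '('
pos=10: enter STRING mode
pos=10: emit STR "ok" (now at pos=14)
pos=15: enter COMMENT mode (saw '/*')
exit COMMENT mode (now at pos=23)
pos=23: enter COMMENT mode (saw '/*')
exit COMMENT mode (now at pos=30)
pos=30: enter COMMENT mode (saw '/*')
exit COMMENT mode (now at pos=38)
pos=39: emit NUM '1' (now at pos=40)
DONE. 6 tokens: [RPAREN, NUM, ID, LPAREN, STR, NUM]
Position 0: char is ')' -> RPAREN

Answer: RPAREN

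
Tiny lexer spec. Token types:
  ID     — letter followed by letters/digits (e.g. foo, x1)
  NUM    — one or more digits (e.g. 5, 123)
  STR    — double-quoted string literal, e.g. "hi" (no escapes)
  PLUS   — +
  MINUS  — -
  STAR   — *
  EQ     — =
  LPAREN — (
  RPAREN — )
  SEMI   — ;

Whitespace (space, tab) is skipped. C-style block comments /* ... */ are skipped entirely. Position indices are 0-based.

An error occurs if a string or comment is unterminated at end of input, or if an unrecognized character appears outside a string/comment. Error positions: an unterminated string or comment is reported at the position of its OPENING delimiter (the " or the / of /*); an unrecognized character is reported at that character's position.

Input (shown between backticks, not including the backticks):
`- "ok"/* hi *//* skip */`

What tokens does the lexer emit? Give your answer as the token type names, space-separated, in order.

Answer: MINUS STR

Derivation:
pos=0: emit MINUS '-'
pos=2: enter STRING mode
pos=2: emit STR "ok" (now at pos=6)
pos=6: enter COMMENT mode (saw '/*')
exit COMMENT mode (now at pos=14)
pos=14: enter COMMENT mode (saw '/*')
exit COMMENT mode (now at pos=24)
DONE. 2 tokens: [MINUS, STR]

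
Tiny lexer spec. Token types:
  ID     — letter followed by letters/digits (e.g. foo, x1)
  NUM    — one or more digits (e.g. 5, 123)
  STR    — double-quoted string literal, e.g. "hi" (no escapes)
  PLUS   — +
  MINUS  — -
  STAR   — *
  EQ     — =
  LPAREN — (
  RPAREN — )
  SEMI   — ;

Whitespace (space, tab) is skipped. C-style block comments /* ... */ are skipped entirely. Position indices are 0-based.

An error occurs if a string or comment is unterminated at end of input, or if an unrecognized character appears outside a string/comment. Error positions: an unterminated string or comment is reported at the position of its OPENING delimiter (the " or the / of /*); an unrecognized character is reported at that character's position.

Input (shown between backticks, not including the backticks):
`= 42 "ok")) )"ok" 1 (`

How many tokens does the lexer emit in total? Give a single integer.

pos=0: emit EQ '='
pos=2: emit NUM '42' (now at pos=4)
pos=5: enter STRING mode
pos=5: emit STR "ok" (now at pos=9)
pos=9: emit RPAREN ')'
pos=10: emit RPAREN ')'
pos=12: emit RPAREN ')'
pos=13: enter STRING mode
pos=13: emit STR "ok" (now at pos=17)
pos=18: emit NUM '1' (now at pos=19)
pos=20: emit LPAREN '('
DONE. 9 tokens: [EQ, NUM, STR, RPAREN, RPAREN, RPAREN, STR, NUM, LPAREN]

Answer: 9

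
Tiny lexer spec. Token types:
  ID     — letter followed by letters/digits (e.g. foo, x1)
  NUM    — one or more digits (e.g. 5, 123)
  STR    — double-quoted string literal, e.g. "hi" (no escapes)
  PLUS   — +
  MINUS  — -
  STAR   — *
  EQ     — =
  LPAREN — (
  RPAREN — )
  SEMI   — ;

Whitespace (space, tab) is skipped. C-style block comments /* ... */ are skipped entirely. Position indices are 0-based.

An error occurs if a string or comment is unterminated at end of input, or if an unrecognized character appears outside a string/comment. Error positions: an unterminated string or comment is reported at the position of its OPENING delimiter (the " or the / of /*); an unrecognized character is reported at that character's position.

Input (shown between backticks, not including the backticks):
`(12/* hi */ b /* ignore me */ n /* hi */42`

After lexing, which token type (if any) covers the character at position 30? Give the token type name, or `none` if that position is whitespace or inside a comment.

pos=0: emit LPAREN '('
pos=1: emit NUM '12' (now at pos=3)
pos=3: enter COMMENT mode (saw '/*')
exit COMMENT mode (now at pos=11)
pos=12: emit ID 'b' (now at pos=13)
pos=14: enter COMMENT mode (saw '/*')
exit COMMENT mode (now at pos=29)
pos=30: emit ID 'n' (now at pos=31)
pos=32: enter COMMENT mode (saw '/*')
exit COMMENT mode (now at pos=40)
pos=40: emit NUM '42' (now at pos=42)
DONE. 5 tokens: [LPAREN, NUM, ID, ID, NUM]
Position 30: char is 'n' -> ID

Answer: ID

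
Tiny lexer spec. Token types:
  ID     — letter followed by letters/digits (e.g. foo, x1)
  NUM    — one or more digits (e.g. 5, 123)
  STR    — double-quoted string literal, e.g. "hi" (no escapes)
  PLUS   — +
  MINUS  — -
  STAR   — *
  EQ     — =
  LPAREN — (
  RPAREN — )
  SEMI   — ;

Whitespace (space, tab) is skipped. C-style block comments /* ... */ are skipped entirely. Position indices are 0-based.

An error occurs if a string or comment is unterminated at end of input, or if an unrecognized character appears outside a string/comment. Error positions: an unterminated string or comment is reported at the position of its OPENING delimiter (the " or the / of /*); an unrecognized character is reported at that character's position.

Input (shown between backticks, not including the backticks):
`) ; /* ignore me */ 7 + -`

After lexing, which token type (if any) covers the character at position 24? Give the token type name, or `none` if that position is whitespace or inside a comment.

Answer: MINUS

Derivation:
pos=0: emit RPAREN ')'
pos=2: emit SEMI ';'
pos=4: enter COMMENT mode (saw '/*')
exit COMMENT mode (now at pos=19)
pos=20: emit NUM '7' (now at pos=21)
pos=22: emit PLUS '+'
pos=24: emit MINUS '-'
DONE. 5 tokens: [RPAREN, SEMI, NUM, PLUS, MINUS]
Position 24: char is '-' -> MINUS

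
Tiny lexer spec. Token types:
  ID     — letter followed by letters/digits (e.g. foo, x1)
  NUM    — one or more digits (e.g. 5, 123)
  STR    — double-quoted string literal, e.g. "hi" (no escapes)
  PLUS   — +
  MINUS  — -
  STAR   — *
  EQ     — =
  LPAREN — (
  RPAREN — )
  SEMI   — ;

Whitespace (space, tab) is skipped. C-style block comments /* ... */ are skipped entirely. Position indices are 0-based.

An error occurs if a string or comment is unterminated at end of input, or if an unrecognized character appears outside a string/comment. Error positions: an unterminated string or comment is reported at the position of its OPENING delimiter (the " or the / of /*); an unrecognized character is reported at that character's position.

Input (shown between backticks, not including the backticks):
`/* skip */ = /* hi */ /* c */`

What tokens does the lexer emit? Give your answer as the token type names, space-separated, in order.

pos=0: enter COMMENT mode (saw '/*')
exit COMMENT mode (now at pos=10)
pos=11: emit EQ '='
pos=13: enter COMMENT mode (saw '/*')
exit COMMENT mode (now at pos=21)
pos=22: enter COMMENT mode (saw '/*')
exit COMMENT mode (now at pos=29)
DONE. 1 tokens: [EQ]

Answer: EQ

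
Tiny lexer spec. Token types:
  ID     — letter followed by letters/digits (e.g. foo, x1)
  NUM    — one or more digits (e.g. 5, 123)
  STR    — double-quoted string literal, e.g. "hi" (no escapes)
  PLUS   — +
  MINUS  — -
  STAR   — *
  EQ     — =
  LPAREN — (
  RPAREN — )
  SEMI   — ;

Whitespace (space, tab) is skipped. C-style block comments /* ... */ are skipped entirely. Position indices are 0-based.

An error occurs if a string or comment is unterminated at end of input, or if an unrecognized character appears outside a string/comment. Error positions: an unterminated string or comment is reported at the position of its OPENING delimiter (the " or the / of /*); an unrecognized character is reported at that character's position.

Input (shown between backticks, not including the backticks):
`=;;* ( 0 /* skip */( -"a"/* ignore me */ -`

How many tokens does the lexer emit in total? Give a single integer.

pos=0: emit EQ '='
pos=1: emit SEMI ';'
pos=2: emit SEMI ';'
pos=3: emit STAR '*'
pos=5: emit LPAREN '('
pos=7: emit NUM '0' (now at pos=8)
pos=9: enter COMMENT mode (saw '/*')
exit COMMENT mode (now at pos=19)
pos=19: emit LPAREN '('
pos=21: emit MINUS '-'
pos=22: enter STRING mode
pos=22: emit STR "a" (now at pos=25)
pos=25: enter COMMENT mode (saw '/*')
exit COMMENT mode (now at pos=40)
pos=41: emit MINUS '-'
DONE. 10 tokens: [EQ, SEMI, SEMI, STAR, LPAREN, NUM, LPAREN, MINUS, STR, MINUS]

Answer: 10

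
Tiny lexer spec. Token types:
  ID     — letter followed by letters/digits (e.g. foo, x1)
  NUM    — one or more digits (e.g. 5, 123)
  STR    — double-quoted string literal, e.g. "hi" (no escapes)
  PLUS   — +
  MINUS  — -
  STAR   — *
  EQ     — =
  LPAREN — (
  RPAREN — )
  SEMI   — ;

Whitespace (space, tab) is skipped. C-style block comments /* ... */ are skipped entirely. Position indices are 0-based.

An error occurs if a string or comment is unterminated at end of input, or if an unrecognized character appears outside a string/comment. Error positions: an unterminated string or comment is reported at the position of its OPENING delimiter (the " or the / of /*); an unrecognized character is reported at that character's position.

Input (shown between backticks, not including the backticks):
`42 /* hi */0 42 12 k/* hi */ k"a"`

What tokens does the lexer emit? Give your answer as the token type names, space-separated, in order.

Answer: NUM NUM NUM NUM ID ID STR

Derivation:
pos=0: emit NUM '42' (now at pos=2)
pos=3: enter COMMENT mode (saw '/*')
exit COMMENT mode (now at pos=11)
pos=11: emit NUM '0' (now at pos=12)
pos=13: emit NUM '42' (now at pos=15)
pos=16: emit NUM '12' (now at pos=18)
pos=19: emit ID 'k' (now at pos=20)
pos=20: enter COMMENT mode (saw '/*')
exit COMMENT mode (now at pos=28)
pos=29: emit ID 'k' (now at pos=30)
pos=30: enter STRING mode
pos=30: emit STR "a" (now at pos=33)
DONE. 7 tokens: [NUM, NUM, NUM, NUM, ID, ID, STR]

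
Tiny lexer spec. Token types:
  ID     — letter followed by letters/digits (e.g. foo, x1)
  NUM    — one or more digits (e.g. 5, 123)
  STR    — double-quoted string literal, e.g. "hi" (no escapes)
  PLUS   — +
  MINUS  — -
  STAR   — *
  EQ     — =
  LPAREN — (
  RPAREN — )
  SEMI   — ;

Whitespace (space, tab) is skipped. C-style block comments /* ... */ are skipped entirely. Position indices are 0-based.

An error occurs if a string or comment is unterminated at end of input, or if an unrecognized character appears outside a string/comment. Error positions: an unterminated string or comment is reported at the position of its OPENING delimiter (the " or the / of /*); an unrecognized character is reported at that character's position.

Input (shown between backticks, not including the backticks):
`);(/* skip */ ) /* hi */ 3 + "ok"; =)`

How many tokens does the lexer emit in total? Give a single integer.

Answer: 10

Derivation:
pos=0: emit RPAREN ')'
pos=1: emit SEMI ';'
pos=2: emit LPAREN '('
pos=3: enter COMMENT mode (saw '/*')
exit COMMENT mode (now at pos=13)
pos=14: emit RPAREN ')'
pos=16: enter COMMENT mode (saw '/*')
exit COMMENT mode (now at pos=24)
pos=25: emit NUM '3' (now at pos=26)
pos=27: emit PLUS '+'
pos=29: enter STRING mode
pos=29: emit STR "ok" (now at pos=33)
pos=33: emit SEMI ';'
pos=35: emit EQ '='
pos=36: emit RPAREN ')'
DONE. 10 tokens: [RPAREN, SEMI, LPAREN, RPAREN, NUM, PLUS, STR, SEMI, EQ, RPAREN]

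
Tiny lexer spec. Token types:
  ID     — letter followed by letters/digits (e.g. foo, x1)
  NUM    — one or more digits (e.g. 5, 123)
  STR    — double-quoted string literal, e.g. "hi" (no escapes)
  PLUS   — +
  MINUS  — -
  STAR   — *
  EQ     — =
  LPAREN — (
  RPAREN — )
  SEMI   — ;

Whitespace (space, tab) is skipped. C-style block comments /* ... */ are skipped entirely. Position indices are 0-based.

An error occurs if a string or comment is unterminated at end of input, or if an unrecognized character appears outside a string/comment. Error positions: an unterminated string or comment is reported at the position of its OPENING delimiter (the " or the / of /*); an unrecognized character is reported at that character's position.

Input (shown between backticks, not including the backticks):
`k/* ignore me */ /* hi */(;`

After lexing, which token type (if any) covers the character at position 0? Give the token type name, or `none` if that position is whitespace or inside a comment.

Answer: ID

Derivation:
pos=0: emit ID 'k' (now at pos=1)
pos=1: enter COMMENT mode (saw '/*')
exit COMMENT mode (now at pos=16)
pos=17: enter COMMENT mode (saw '/*')
exit COMMENT mode (now at pos=25)
pos=25: emit LPAREN '('
pos=26: emit SEMI ';'
DONE. 3 tokens: [ID, LPAREN, SEMI]
Position 0: char is 'k' -> ID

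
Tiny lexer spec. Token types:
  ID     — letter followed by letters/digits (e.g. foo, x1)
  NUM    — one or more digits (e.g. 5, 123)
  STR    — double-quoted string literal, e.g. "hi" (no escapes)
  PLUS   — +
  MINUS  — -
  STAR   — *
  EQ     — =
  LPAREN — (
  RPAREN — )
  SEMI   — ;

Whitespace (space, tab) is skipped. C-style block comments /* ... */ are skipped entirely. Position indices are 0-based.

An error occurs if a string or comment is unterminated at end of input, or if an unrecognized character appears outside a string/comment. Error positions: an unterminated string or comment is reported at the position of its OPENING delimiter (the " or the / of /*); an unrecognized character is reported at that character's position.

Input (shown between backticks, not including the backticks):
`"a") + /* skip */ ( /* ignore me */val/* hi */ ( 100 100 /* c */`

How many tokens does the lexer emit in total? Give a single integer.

pos=0: enter STRING mode
pos=0: emit STR "a" (now at pos=3)
pos=3: emit RPAREN ')'
pos=5: emit PLUS '+'
pos=7: enter COMMENT mode (saw '/*')
exit COMMENT mode (now at pos=17)
pos=18: emit LPAREN '('
pos=20: enter COMMENT mode (saw '/*')
exit COMMENT mode (now at pos=35)
pos=35: emit ID 'val' (now at pos=38)
pos=38: enter COMMENT mode (saw '/*')
exit COMMENT mode (now at pos=46)
pos=47: emit LPAREN '('
pos=49: emit NUM '100' (now at pos=52)
pos=53: emit NUM '100' (now at pos=56)
pos=57: enter COMMENT mode (saw '/*')
exit COMMENT mode (now at pos=64)
DONE. 8 tokens: [STR, RPAREN, PLUS, LPAREN, ID, LPAREN, NUM, NUM]

Answer: 8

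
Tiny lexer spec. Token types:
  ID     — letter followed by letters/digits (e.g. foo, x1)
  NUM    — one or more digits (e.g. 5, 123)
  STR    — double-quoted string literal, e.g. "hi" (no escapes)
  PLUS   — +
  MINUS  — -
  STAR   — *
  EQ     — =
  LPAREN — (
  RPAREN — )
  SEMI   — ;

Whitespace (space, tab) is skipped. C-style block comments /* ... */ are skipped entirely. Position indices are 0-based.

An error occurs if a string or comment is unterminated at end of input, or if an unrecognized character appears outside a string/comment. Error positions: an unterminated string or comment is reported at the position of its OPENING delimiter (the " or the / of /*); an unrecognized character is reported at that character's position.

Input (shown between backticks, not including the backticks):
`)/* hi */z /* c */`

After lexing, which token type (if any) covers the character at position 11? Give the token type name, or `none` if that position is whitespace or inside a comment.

Answer: none

Derivation:
pos=0: emit RPAREN ')'
pos=1: enter COMMENT mode (saw '/*')
exit COMMENT mode (now at pos=9)
pos=9: emit ID 'z' (now at pos=10)
pos=11: enter COMMENT mode (saw '/*')
exit COMMENT mode (now at pos=18)
DONE. 2 tokens: [RPAREN, ID]
Position 11: char is '/' -> none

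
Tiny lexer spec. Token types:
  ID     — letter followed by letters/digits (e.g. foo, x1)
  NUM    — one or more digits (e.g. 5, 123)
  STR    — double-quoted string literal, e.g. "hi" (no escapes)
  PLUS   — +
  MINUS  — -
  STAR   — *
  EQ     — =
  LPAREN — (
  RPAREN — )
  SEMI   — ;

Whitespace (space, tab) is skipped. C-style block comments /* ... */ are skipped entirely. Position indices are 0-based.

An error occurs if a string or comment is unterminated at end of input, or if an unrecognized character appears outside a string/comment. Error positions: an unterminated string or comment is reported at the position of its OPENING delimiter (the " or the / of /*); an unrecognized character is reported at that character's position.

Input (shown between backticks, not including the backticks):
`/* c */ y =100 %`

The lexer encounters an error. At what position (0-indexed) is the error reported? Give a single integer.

pos=0: enter COMMENT mode (saw '/*')
exit COMMENT mode (now at pos=7)
pos=8: emit ID 'y' (now at pos=9)
pos=10: emit EQ '='
pos=11: emit NUM '100' (now at pos=14)
pos=15: ERROR — unrecognized char '%'

Answer: 15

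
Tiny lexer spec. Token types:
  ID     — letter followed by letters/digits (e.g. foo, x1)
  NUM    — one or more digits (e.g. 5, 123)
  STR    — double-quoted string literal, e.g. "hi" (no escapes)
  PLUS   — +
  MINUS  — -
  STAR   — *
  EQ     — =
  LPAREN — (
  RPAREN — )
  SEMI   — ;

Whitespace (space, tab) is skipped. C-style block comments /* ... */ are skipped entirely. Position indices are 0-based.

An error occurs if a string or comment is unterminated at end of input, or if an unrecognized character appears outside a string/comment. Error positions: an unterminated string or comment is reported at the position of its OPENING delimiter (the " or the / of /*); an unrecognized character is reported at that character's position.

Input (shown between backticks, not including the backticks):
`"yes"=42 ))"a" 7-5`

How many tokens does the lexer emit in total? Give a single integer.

Answer: 9

Derivation:
pos=0: enter STRING mode
pos=0: emit STR "yes" (now at pos=5)
pos=5: emit EQ '='
pos=6: emit NUM '42' (now at pos=8)
pos=9: emit RPAREN ')'
pos=10: emit RPAREN ')'
pos=11: enter STRING mode
pos=11: emit STR "a" (now at pos=14)
pos=15: emit NUM '7' (now at pos=16)
pos=16: emit MINUS '-'
pos=17: emit NUM '5' (now at pos=18)
DONE. 9 tokens: [STR, EQ, NUM, RPAREN, RPAREN, STR, NUM, MINUS, NUM]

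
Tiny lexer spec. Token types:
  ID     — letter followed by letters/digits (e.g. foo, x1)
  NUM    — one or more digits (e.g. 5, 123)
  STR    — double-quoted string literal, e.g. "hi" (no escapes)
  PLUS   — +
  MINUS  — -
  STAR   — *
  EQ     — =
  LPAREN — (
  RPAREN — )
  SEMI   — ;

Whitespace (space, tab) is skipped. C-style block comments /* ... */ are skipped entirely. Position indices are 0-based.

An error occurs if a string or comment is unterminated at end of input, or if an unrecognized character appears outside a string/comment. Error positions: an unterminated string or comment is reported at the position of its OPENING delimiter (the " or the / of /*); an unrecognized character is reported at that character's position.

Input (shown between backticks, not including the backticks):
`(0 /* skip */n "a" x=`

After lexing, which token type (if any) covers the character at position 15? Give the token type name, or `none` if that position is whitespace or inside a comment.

pos=0: emit LPAREN '('
pos=1: emit NUM '0' (now at pos=2)
pos=3: enter COMMENT mode (saw '/*')
exit COMMENT mode (now at pos=13)
pos=13: emit ID 'n' (now at pos=14)
pos=15: enter STRING mode
pos=15: emit STR "a" (now at pos=18)
pos=19: emit ID 'x' (now at pos=20)
pos=20: emit EQ '='
DONE. 6 tokens: [LPAREN, NUM, ID, STR, ID, EQ]
Position 15: char is '"' -> STR

Answer: STR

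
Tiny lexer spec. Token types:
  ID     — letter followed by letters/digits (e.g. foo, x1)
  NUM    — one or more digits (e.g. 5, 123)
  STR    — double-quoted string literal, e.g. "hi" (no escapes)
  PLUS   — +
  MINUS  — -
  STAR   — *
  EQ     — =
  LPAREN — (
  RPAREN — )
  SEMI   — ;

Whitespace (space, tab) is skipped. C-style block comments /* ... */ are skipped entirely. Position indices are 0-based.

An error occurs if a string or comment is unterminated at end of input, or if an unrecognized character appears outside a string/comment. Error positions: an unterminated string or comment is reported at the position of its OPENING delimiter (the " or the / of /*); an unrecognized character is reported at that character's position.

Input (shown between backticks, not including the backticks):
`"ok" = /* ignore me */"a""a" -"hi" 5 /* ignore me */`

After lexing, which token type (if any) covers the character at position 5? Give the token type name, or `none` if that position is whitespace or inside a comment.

pos=0: enter STRING mode
pos=0: emit STR "ok" (now at pos=4)
pos=5: emit EQ '='
pos=7: enter COMMENT mode (saw '/*')
exit COMMENT mode (now at pos=22)
pos=22: enter STRING mode
pos=22: emit STR "a" (now at pos=25)
pos=25: enter STRING mode
pos=25: emit STR "a" (now at pos=28)
pos=29: emit MINUS '-'
pos=30: enter STRING mode
pos=30: emit STR "hi" (now at pos=34)
pos=35: emit NUM '5' (now at pos=36)
pos=37: enter COMMENT mode (saw '/*')
exit COMMENT mode (now at pos=52)
DONE. 7 tokens: [STR, EQ, STR, STR, MINUS, STR, NUM]
Position 5: char is '=' -> EQ

Answer: EQ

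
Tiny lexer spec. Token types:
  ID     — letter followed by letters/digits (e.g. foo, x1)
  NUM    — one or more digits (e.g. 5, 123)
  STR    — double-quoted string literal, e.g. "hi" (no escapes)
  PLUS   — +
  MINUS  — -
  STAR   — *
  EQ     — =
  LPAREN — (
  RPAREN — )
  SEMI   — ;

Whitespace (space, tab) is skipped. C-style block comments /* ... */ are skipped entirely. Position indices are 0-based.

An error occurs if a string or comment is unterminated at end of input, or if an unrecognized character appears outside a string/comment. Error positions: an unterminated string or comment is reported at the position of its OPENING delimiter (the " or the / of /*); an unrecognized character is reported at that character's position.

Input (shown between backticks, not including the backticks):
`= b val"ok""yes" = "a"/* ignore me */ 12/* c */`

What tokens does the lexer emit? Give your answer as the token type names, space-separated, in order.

Answer: EQ ID ID STR STR EQ STR NUM

Derivation:
pos=0: emit EQ '='
pos=2: emit ID 'b' (now at pos=3)
pos=4: emit ID 'val' (now at pos=7)
pos=7: enter STRING mode
pos=7: emit STR "ok" (now at pos=11)
pos=11: enter STRING mode
pos=11: emit STR "yes" (now at pos=16)
pos=17: emit EQ '='
pos=19: enter STRING mode
pos=19: emit STR "a" (now at pos=22)
pos=22: enter COMMENT mode (saw '/*')
exit COMMENT mode (now at pos=37)
pos=38: emit NUM '12' (now at pos=40)
pos=40: enter COMMENT mode (saw '/*')
exit COMMENT mode (now at pos=47)
DONE. 8 tokens: [EQ, ID, ID, STR, STR, EQ, STR, NUM]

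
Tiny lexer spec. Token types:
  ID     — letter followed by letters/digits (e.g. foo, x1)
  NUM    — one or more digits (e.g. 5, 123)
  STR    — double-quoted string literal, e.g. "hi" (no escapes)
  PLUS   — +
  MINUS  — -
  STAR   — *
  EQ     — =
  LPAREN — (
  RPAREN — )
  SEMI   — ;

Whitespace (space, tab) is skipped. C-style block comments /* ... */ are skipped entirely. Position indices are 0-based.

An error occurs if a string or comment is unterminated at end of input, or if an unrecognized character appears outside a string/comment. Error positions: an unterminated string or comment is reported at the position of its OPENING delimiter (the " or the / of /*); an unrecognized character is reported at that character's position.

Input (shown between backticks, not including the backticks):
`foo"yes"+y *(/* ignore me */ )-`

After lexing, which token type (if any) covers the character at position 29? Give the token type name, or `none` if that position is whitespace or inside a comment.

pos=0: emit ID 'foo' (now at pos=3)
pos=3: enter STRING mode
pos=3: emit STR "yes" (now at pos=8)
pos=8: emit PLUS '+'
pos=9: emit ID 'y' (now at pos=10)
pos=11: emit STAR '*'
pos=12: emit LPAREN '('
pos=13: enter COMMENT mode (saw '/*')
exit COMMENT mode (now at pos=28)
pos=29: emit RPAREN ')'
pos=30: emit MINUS '-'
DONE. 8 tokens: [ID, STR, PLUS, ID, STAR, LPAREN, RPAREN, MINUS]
Position 29: char is ')' -> RPAREN

Answer: RPAREN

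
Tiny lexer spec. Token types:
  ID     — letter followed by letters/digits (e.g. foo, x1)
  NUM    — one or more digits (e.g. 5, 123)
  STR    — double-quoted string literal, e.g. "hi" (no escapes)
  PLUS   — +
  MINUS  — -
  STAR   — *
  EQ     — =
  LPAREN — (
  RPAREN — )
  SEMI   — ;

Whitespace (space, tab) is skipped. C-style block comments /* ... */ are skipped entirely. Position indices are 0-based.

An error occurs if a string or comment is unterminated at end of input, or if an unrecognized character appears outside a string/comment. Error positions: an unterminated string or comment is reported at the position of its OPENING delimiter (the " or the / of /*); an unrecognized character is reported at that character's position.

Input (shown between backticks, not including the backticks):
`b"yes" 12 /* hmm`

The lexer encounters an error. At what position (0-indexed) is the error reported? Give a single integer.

Answer: 10

Derivation:
pos=0: emit ID 'b' (now at pos=1)
pos=1: enter STRING mode
pos=1: emit STR "yes" (now at pos=6)
pos=7: emit NUM '12' (now at pos=9)
pos=10: enter COMMENT mode (saw '/*')
pos=10: ERROR — unterminated comment (reached EOF)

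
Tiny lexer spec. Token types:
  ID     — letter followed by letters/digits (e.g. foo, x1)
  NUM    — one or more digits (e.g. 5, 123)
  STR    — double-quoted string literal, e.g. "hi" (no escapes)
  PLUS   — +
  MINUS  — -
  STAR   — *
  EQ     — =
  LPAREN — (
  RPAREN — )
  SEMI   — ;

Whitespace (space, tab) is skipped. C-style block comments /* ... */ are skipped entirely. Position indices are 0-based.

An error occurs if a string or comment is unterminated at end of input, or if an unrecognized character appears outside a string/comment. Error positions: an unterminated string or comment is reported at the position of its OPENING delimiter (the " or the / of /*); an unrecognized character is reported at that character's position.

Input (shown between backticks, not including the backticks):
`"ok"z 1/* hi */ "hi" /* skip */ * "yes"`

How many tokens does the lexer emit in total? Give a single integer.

pos=0: enter STRING mode
pos=0: emit STR "ok" (now at pos=4)
pos=4: emit ID 'z' (now at pos=5)
pos=6: emit NUM '1' (now at pos=7)
pos=7: enter COMMENT mode (saw '/*')
exit COMMENT mode (now at pos=15)
pos=16: enter STRING mode
pos=16: emit STR "hi" (now at pos=20)
pos=21: enter COMMENT mode (saw '/*')
exit COMMENT mode (now at pos=31)
pos=32: emit STAR '*'
pos=34: enter STRING mode
pos=34: emit STR "yes" (now at pos=39)
DONE. 6 tokens: [STR, ID, NUM, STR, STAR, STR]

Answer: 6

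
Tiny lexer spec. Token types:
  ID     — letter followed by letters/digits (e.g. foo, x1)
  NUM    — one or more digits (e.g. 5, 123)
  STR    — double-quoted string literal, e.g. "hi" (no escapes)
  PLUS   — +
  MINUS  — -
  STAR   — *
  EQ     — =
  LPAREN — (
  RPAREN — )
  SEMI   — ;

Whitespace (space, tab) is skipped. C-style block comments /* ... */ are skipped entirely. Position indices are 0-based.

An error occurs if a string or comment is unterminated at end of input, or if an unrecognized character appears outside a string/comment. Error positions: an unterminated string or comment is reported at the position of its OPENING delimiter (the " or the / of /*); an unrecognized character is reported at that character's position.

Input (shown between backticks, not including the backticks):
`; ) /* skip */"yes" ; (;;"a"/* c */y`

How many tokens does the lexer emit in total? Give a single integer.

Answer: 9

Derivation:
pos=0: emit SEMI ';'
pos=2: emit RPAREN ')'
pos=4: enter COMMENT mode (saw '/*')
exit COMMENT mode (now at pos=14)
pos=14: enter STRING mode
pos=14: emit STR "yes" (now at pos=19)
pos=20: emit SEMI ';'
pos=22: emit LPAREN '('
pos=23: emit SEMI ';'
pos=24: emit SEMI ';'
pos=25: enter STRING mode
pos=25: emit STR "a" (now at pos=28)
pos=28: enter COMMENT mode (saw '/*')
exit COMMENT mode (now at pos=35)
pos=35: emit ID 'y' (now at pos=36)
DONE. 9 tokens: [SEMI, RPAREN, STR, SEMI, LPAREN, SEMI, SEMI, STR, ID]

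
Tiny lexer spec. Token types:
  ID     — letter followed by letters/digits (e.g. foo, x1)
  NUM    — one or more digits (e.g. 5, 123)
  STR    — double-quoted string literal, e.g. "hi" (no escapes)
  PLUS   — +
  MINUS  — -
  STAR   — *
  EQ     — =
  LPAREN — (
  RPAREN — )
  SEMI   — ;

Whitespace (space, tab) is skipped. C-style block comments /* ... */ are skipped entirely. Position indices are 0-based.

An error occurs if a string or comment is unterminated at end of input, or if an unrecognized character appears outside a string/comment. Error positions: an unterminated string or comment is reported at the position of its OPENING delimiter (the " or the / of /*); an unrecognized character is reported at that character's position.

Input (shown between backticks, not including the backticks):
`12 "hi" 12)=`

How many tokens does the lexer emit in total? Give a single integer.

Answer: 5

Derivation:
pos=0: emit NUM '12' (now at pos=2)
pos=3: enter STRING mode
pos=3: emit STR "hi" (now at pos=7)
pos=8: emit NUM '12' (now at pos=10)
pos=10: emit RPAREN ')'
pos=11: emit EQ '='
DONE. 5 tokens: [NUM, STR, NUM, RPAREN, EQ]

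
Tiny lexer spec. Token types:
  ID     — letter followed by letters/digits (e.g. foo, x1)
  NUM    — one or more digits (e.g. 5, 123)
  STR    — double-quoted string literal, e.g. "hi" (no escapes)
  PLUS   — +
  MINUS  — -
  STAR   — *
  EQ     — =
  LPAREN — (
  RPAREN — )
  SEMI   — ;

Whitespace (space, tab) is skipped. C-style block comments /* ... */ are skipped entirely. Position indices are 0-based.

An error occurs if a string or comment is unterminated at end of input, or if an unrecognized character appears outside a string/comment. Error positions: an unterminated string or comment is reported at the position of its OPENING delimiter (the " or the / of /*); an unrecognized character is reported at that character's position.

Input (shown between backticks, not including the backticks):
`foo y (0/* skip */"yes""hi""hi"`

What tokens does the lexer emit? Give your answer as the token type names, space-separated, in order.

Answer: ID ID LPAREN NUM STR STR STR

Derivation:
pos=0: emit ID 'foo' (now at pos=3)
pos=4: emit ID 'y' (now at pos=5)
pos=6: emit LPAREN '('
pos=7: emit NUM '0' (now at pos=8)
pos=8: enter COMMENT mode (saw '/*')
exit COMMENT mode (now at pos=18)
pos=18: enter STRING mode
pos=18: emit STR "yes" (now at pos=23)
pos=23: enter STRING mode
pos=23: emit STR "hi" (now at pos=27)
pos=27: enter STRING mode
pos=27: emit STR "hi" (now at pos=31)
DONE. 7 tokens: [ID, ID, LPAREN, NUM, STR, STR, STR]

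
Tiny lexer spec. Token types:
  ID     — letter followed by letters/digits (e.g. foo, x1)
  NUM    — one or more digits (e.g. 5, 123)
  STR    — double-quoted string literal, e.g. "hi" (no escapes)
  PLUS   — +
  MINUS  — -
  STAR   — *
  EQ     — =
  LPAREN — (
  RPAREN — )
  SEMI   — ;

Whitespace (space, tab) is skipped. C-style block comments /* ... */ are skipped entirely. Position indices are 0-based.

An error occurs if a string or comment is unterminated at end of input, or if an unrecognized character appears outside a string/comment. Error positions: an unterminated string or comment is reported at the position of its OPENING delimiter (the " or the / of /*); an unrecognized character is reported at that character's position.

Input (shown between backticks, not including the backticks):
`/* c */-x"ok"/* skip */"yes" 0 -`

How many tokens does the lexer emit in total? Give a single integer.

pos=0: enter COMMENT mode (saw '/*')
exit COMMENT mode (now at pos=7)
pos=7: emit MINUS '-'
pos=8: emit ID 'x' (now at pos=9)
pos=9: enter STRING mode
pos=9: emit STR "ok" (now at pos=13)
pos=13: enter COMMENT mode (saw '/*')
exit COMMENT mode (now at pos=23)
pos=23: enter STRING mode
pos=23: emit STR "yes" (now at pos=28)
pos=29: emit NUM '0' (now at pos=30)
pos=31: emit MINUS '-'
DONE. 6 tokens: [MINUS, ID, STR, STR, NUM, MINUS]

Answer: 6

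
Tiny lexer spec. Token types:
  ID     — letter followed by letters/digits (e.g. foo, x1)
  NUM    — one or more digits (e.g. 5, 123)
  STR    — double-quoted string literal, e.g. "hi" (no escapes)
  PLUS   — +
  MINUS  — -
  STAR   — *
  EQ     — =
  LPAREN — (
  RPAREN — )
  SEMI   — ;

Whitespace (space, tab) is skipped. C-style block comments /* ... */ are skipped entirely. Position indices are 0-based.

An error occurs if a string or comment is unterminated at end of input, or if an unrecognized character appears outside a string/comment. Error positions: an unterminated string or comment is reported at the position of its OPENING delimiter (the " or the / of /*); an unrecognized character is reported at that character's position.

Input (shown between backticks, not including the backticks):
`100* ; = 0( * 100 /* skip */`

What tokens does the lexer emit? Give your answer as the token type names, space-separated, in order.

pos=0: emit NUM '100' (now at pos=3)
pos=3: emit STAR '*'
pos=5: emit SEMI ';'
pos=7: emit EQ '='
pos=9: emit NUM '0' (now at pos=10)
pos=10: emit LPAREN '('
pos=12: emit STAR '*'
pos=14: emit NUM '100' (now at pos=17)
pos=18: enter COMMENT mode (saw '/*')
exit COMMENT mode (now at pos=28)
DONE. 8 tokens: [NUM, STAR, SEMI, EQ, NUM, LPAREN, STAR, NUM]

Answer: NUM STAR SEMI EQ NUM LPAREN STAR NUM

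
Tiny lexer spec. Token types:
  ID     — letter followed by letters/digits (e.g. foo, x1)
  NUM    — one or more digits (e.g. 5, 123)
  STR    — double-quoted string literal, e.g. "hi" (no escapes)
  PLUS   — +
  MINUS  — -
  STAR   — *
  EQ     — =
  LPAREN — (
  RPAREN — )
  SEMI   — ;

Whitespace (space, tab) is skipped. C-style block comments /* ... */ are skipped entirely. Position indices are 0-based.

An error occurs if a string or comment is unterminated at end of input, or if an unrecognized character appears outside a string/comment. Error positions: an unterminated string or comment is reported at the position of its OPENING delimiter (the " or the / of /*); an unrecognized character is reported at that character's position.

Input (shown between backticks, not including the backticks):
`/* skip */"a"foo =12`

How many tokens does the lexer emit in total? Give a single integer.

pos=0: enter COMMENT mode (saw '/*')
exit COMMENT mode (now at pos=10)
pos=10: enter STRING mode
pos=10: emit STR "a" (now at pos=13)
pos=13: emit ID 'foo' (now at pos=16)
pos=17: emit EQ '='
pos=18: emit NUM '12' (now at pos=20)
DONE. 4 tokens: [STR, ID, EQ, NUM]

Answer: 4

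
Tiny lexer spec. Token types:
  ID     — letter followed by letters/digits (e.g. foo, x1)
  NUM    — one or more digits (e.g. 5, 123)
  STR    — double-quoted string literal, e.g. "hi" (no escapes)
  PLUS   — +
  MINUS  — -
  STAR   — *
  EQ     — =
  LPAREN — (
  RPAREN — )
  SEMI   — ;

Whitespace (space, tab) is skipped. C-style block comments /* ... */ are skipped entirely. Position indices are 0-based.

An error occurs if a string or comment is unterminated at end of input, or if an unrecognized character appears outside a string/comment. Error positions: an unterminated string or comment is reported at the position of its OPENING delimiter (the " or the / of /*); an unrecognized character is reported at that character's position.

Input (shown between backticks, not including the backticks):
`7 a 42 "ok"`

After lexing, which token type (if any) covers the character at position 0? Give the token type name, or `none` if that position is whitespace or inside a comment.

pos=0: emit NUM '7' (now at pos=1)
pos=2: emit ID 'a' (now at pos=3)
pos=4: emit NUM '42' (now at pos=6)
pos=7: enter STRING mode
pos=7: emit STR "ok" (now at pos=11)
DONE. 4 tokens: [NUM, ID, NUM, STR]
Position 0: char is '7' -> NUM

Answer: NUM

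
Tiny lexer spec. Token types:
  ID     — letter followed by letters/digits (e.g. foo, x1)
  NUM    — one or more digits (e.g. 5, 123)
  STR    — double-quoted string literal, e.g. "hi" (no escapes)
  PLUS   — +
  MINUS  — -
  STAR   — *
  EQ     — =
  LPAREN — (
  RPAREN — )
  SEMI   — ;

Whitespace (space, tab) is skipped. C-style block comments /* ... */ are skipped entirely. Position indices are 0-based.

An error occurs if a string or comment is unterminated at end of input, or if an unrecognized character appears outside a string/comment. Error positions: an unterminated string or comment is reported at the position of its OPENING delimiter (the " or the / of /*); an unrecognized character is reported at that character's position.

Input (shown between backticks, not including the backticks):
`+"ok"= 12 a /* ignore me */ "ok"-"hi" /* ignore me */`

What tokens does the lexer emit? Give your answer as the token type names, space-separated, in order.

pos=0: emit PLUS '+'
pos=1: enter STRING mode
pos=1: emit STR "ok" (now at pos=5)
pos=5: emit EQ '='
pos=7: emit NUM '12' (now at pos=9)
pos=10: emit ID 'a' (now at pos=11)
pos=12: enter COMMENT mode (saw '/*')
exit COMMENT mode (now at pos=27)
pos=28: enter STRING mode
pos=28: emit STR "ok" (now at pos=32)
pos=32: emit MINUS '-'
pos=33: enter STRING mode
pos=33: emit STR "hi" (now at pos=37)
pos=38: enter COMMENT mode (saw '/*')
exit COMMENT mode (now at pos=53)
DONE. 8 tokens: [PLUS, STR, EQ, NUM, ID, STR, MINUS, STR]

Answer: PLUS STR EQ NUM ID STR MINUS STR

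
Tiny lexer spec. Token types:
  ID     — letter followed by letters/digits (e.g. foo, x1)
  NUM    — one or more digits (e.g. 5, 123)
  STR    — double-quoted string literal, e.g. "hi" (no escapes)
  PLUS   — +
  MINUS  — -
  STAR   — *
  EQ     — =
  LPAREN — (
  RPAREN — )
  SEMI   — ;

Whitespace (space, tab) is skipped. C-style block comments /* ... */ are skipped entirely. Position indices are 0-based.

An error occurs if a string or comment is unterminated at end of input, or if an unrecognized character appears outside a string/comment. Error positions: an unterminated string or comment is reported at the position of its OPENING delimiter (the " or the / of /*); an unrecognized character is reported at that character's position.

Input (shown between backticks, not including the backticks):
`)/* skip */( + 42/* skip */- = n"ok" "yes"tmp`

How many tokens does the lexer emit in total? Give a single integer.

Answer: 10

Derivation:
pos=0: emit RPAREN ')'
pos=1: enter COMMENT mode (saw '/*')
exit COMMENT mode (now at pos=11)
pos=11: emit LPAREN '('
pos=13: emit PLUS '+'
pos=15: emit NUM '42' (now at pos=17)
pos=17: enter COMMENT mode (saw '/*')
exit COMMENT mode (now at pos=27)
pos=27: emit MINUS '-'
pos=29: emit EQ '='
pos=31: emit ID 'n' (now at pos=32)
pos=32: enter STRING mode
pos=32: emit STR "ok" (now at pos=36)
pos=37: enter STRING mode
pos=37: emit STR "yes" (now at pos=42)
pos=42: emit ID 'tmp' (now at pos=45)
DONE. 10 tokens: [RPAREN, LPAREN, PLUS, NUM, MINUS, EQ, ID, STR, STR, ID]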